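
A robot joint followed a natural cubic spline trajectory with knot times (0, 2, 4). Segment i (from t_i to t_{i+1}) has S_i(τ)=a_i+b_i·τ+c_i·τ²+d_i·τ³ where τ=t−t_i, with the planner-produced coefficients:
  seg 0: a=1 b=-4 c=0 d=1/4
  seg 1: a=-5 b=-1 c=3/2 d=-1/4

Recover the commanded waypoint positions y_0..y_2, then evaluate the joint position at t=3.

y_0 = S_0(0) = a_0 = 1
y_1 = S_1(0) = a_1 = -5
y_2 = S_1(2) = -3
t_q=3 is in segment 1 (τ=1); S_1(τ)=-19/4

y_0=1 y_1=-5 y_2=-3
S(3) = -19/4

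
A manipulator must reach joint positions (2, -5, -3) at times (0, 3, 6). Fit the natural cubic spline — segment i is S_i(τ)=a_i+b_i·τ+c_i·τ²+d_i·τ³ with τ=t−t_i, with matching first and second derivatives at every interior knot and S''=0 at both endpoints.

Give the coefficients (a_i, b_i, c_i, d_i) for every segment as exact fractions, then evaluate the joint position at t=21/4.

Δ: Δ0=-7/3, Δ1=2/3
row 1: diag=12, rhs=18; c'=1/4, d'=3/2
back: M1=3/2
M: M0=0, M1=3/2, M2=0
seg 0: a=2, c=M0/2=0, d=(M1−M0)/(6·3)=1/12, b=Δ0−h0·(2M0+M1)/6=-37/12
seg 1: a=-5, c=M1/2=3/4, d=(M2−M1)/(6·3)=-1/12, b=Δ1−h1·(2M1+M2)/6=-5/6
t_q=21/4 → seg 1, τ=9/4; S=-5+-5/6·τ+3/4·τ²+-1/12·τ³=-1031/256

  seg 0: a=2 b=-37/12 c=0 d=1/12
  seg 1: a=-5 b=-5/6 c=3/4 d=-1/12
S(21/4) = -1031/256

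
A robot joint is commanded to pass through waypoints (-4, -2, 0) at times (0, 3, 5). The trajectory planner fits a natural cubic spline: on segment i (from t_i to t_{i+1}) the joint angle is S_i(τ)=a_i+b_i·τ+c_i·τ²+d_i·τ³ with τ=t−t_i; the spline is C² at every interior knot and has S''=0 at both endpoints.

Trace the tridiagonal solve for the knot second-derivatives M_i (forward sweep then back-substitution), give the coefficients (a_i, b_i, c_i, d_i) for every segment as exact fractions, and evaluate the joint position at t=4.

  seg 0: a=-4 b=17/30 c=0 d=1/90
  seg 1: a=-2 b=13/15 c=1/10 d=-1/60
S(4) = -21/20

Δ: Δ0=2/3, Δ1=1
row 1: diag=10, rhs=2; c'=1/5, d'=1/5
back: M1=1/5
M: M0=0, M1=1/5, M2=0
seg 0: a=-4, c=M0/2=0, d=(M1−M0)/(6·3)=1/90, b=Δ0−h0·(2M0+M1)/6=17/30
seg 1: a=-2, c=M1/2=1/10, d=(M2−M1)/(6·2)=-1/60, b=Δ1−h1·(2M1+M2)/6=13/15
t_q=4 → seg 1, τ=1; S=-2+13/15·τ+1/10·τ²+-1/60·τ³=-21/20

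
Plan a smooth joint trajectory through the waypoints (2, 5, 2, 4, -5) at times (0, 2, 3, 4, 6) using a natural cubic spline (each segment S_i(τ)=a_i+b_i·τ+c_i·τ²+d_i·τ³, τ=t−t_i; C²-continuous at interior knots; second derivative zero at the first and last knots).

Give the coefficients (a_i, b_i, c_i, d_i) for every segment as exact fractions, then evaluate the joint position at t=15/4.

Δ: Δ0=3/2, Δ1=-3, Δ2=2, Δ3=-9/2
row 1: diag=6, rhs=-27; c'=1/6, d'=-9/2
row 2: denom=4−1·1/6=23/6; d'=(30−1·-9/2)/(23/6)=9
row 3: denom=6−1·6/23=132/23; d'=(-39−1·9)/(132/23)=-92/11
back: M3=-92/11
back: M2=9−6/23·-92/11=123/11
back: M1=-9/2−1/6·123/11=-70/11
M: M0=0, M1=-70/11, M2=123/11, M3=-92/11, M4=0
seg 0: a=2, c=M0/2=0, d=(M1−M0)/(6·2)=-35/66, b=Δ0−h0·(2M0+M1)/6=239/66
seg 1: a=5, c=M1/2=-35/11, d=(M2−M1)/(6·1)=193/66, b=Δ1−h1·(2M1+M2)/6=-181/66
seg 2: a=2, c=M2/2=123/22, d=(M3−M2)/(6·1)=-215/66, b=Δ2−h2·(2M2+M3)/6=-1/3
seg 3: a=4, c=M3/2=-46/11, d=(M4−M3)/(6·2)=23/33, b=Δ3−h3·(2M3+M4)/6=71/66
t_q=15/4 → seg 2, τ=3/4; S=2+-1/3·τ+123/22·τ²+-215/66·τ³=4957/1408

  seg 0: a=2 b=239/66 c=0 d=-35/66
  seg 1: a=5 b=-181/66 c=-35/11 d=193/66
  seg 2: a=2 b=-1/3 c=123/22 d=-215/66
  seg 3: a=4 b=71/66 c=-46/11 d=23/33
S(15/4) = 4957/1408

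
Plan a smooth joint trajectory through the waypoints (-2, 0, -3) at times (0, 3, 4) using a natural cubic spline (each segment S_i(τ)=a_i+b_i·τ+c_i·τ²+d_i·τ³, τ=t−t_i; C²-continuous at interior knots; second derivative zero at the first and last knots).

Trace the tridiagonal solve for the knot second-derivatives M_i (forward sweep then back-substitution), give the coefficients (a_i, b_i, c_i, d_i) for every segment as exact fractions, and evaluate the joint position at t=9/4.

Δ: Δ0=2/3, Δ1=-3
row 1: diag=8, rhs=-22; c'=1/8, d'=-11/4
back: M1=-11/4
M: M0=0, M1=-11/4, M2=0
seg 0: a=-2, c=M0/2=0, d=(M1−M0)/(6·3)=-11/72, b=Δ0−h0·(2M0+M1)/6=49/24
seg 1: a=0, c=M1/2=-11/8, d=(M2−M1)/(6·1)=11/24, b=Δ1−h1·(2M1+M2)/6=-25/12
t_q=9/4 → seg 0, τ=9/4; S=-2+49/24·τ+0·τ²+-11/72·τ³=437/512

  seg 0: a=-2 b=49/24 c=0 d=-11/72
  seg 1: a=0 b=-25/12 c=-11/8 d=11/24
S(9/4) = 437/512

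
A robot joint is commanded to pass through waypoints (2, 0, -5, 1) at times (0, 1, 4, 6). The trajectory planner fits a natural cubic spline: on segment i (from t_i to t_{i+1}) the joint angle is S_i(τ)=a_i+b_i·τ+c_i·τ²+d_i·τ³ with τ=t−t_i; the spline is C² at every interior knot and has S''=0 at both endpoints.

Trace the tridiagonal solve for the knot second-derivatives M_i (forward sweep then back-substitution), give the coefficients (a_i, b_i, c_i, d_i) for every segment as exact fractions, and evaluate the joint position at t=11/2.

  seg 0: a=2 b=-394/213 c=0 d=-32/213
  seg 1: a=0 b=-490/213 c=-32/71 d=47/213
  seg 2: a=-5 b=203/213 c=109/71 d=-109/426
S(11/2) = -1113/1136

Δ: Δ0=-2, Δ1=-5/3, Δ2=3
row 1: diag=8, rhs=2; c'=3/8, d'=1/4
row 2: denom=10−3·3/8=71/8; d'=(28−3·1/4)/(71/8)=218/71
back: M2=218/71
back: M1=1/4−3/8·218/71=-64/71
M: M0=0, M1=-64/71, M2=218/71, M3=0
seg 0: a=2, c=M0/2=0, d=(M1−M0)/(6·1)=-32/213, b=Δ0−h0·(2M0+M1)/6=-394/213
seg 1: a=0, c=M1/2=-32/71, d=(M2−M1)/(6·3)=47/213, b=Δ1−h1·(2M1+M2)/6=-490/213
seg 2: a=-5, c=M2/2=109/71, d=(M3−M2)/(6·2)=-109/426, b=Δ2−h2·(2M2+M3)/6=203/213
t_q=11/2 → seg 2, τ=3/2; S=-5+203/213·τ+109/71·τ²+-109/426·τ³=-1113/1136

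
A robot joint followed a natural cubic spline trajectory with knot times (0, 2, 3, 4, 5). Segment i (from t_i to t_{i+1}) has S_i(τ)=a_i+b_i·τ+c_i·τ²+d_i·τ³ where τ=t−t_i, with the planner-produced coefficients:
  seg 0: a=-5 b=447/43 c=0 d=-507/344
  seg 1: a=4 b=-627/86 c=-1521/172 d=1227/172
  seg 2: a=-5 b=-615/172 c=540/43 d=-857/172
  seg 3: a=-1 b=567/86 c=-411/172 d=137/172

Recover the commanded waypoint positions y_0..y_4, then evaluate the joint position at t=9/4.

y_0=-5 y_1=4 y_2=-5 y_3=-1 y_4=4
S(9/4) = 19111/11008

y_0 = S_0(0) = a_0 = -5
y_1 = S_1(0) = a_1 = 4
y_2 = S_2(0) = a_2 = -5
y_3 = S_3(0) = a_3 = -1
y_4 = S_3(1) = 4
t_q=9/4 is in segment 1 (τ=1/4); S_1(τ)=19111/11008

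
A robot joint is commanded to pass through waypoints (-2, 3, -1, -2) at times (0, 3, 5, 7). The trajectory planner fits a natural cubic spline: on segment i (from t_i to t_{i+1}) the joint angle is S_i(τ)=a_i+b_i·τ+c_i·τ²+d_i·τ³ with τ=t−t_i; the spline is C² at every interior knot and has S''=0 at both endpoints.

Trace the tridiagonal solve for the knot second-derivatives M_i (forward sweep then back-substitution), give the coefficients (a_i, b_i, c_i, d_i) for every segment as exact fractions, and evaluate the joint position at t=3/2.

Δ: Δ0=5/3, Δ1=-2, Δ2=-1/2
row 1: diag=10, rhs=-22; c'=1/5, d'=-11/5
row 2: denom=8−2·1/5=38/5; d'=(9−2·-11/5)/(38/5)=67/38
back: M2=67/38
back: M1=-11/5−1/5·67/38=-97/38
M: M0=0, M1=-97/38, M2=67/38, M3=0
seg 0: a=-2, c=M0/2=0, d=(M1−M0)/(6·3)=-97/684, b=Δ0−h0·(2M0+M1)/6=671/228
seg 1: a=3, c=M1/2=-97/76, d=(M2−M1)/(6·2)=41/114, b=Δ1−h1·(2M1+M2)/6=-101/114
seg 2: a=-1, c=M2/2=67/76, d=(M3−M2)/(6·2)=-67/456, b=Δ2−h2·(2M2+M3)/6=-191/114
t_q=3/2 → seg 0, τ=3/2; S=-2+671/228·τ+0·τ²+-97/684·τ³=1177/608

  seg 0: a=-2 b=671/228 c=0 d=-97/684
  seg 1: a=3 b=-101/114 c=-97/76 d=41/114
  seg 2: a=-1 b=-191/114 c=67/76 d=-67/456
S(3/2) = 1177/608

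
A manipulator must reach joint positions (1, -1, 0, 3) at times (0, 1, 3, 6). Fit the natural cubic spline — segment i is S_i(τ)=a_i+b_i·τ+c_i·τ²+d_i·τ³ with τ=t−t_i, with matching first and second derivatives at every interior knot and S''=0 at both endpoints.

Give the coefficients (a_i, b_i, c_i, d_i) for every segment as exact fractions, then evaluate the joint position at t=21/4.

Δ: Δ0=-2, Δ1=1/2, Δ2=1
row 1: diag=6, rhs=15; c'=1/3, d'=5/2
row 2: denom=10−2·1/3=28/3; d'=(3−2·5/2)/(28/3)=-3/14
back: M2=-3/14
back: M1=5/2−1/3·-3/14=18/7
M: M0=0, M1=18/7, M2=-3/14, M3=0
seg 0: a=1, c=M0/2=0, d=(M1−M0)/(6·1)=3/7, b=Δ0−h0·(2M0+M1)/6=-17/7
seg 1: a=-1, c=M1/2=9/7, d=(M2−M1)/(6·2)=-13/56, b=Δ1−h1·(2M1+M2)/6=-8/7
seg 2: a=0, c=M2/2=-3/28, d=(M3−M2)/(6·3)=1/84, b=Δ2−h2·(2M2+M3)/6=17/14
t_q=21/4 → seg 2, τ=9/4; S=0+17/14·τ+-3/28·τ²+1/84·τ³=4167/1792

  seg 0: a=1 b=-17/7 c=0 d=3/7
  seg 1: a=-1 b=-8/7 c=9/7 d=-13/56
  seg 2: a=0 b=17/14 c=-3/28 d=1/84
S(21/4) = 4167/1792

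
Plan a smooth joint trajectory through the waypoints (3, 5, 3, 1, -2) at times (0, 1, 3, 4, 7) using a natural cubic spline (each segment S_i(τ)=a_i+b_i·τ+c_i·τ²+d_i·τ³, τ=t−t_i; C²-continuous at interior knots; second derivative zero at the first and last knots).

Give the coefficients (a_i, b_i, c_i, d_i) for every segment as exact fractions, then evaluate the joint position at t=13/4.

Δ: Δ0=2, Δ1=-1, Δ2=-2, Δ3=-1
row 1: diag=6, rhs=-18; c'=1/3, d'=-3
row 2: denom=6−2·1/3=16/3; d'=(-6−2·-3)/(16/3)=0
row 3: denom=8−1·3/16=125/16; d'=(6−1·0)/(125/16)=96/125
back: M3=96/125
back: M2=0−3/16·96/125=-18/125
back: M1=-3−1/3·-18/125=-369/125
M: M0=0, M1=-369/125, M2=-18/125, M3=96/125, M4=0
seg 0: a=3, c=M0/2=0, d=(M1−M0)/(6·1)=-123/250, b=Δ0−h0·(2M0+M1)/6=623/250
seg 1: a=5, c=M1/2=-369/250, d=(M2−M1)/(6·2)=117/500, b=Δ1−h1·(2M1+M2)/6=127/125
seg 2: a=3, c=M2/2=-9/125, d=(M3−M2)/(6·1)=19/125, b=Δ2−h2·(2M2+M3)/6=-52/25
seg 3: a=1, c=M3/2=48/125, d=(M4−M3)/(6·3)=-16/375, b=Δ3−h3·(2M3+M4)/6=-221/125
t_q=13/4 → seg 2, τ=1/4; S=3+-52/25·τ+-9/125·τ²+19/125·τ³=19823/8000

  seg 0: a=3 b=623/250 c=0 d=-123/250
  seg 1: a=5 b=127/125 c=-369/250 d=117/500
  seg 2: a=3 b=-52/25 c=-9/125 d=19/125
  seg 3: a=1 b=-221/125 c=48/125 d=-16/375
S(13/4) = 19823/8000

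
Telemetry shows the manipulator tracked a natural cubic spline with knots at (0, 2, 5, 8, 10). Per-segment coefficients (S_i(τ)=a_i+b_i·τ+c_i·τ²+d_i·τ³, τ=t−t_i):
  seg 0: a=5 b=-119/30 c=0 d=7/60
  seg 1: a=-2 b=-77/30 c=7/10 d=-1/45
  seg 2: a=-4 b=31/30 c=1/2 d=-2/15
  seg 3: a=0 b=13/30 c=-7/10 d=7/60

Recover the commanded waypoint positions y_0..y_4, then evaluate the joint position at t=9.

y_0 = S_0(0) = a_0 = 5
y_1 = S_1(0) = a_1 = -2
y_2 = S_2(0) = a_2 = -4
y_3 = S_3(0) = a_3 = 0
y_4 = S_3(2) = -1
t_q=9 is in segment 3 (τ=1); S_3(τ)=-3/20

y_0=5 y_1=-2 y_2=-4 y_3=0 y_4=-1
S(9) = -3/20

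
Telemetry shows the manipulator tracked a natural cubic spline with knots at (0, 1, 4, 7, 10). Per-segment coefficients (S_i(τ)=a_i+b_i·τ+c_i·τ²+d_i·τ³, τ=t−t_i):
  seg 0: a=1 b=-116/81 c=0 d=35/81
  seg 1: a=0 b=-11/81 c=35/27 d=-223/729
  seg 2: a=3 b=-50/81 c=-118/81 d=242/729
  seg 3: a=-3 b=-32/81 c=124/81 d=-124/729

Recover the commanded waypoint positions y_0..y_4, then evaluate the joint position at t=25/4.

y_0 = S_0(0) = a_0 = 1
y_1 = S_1(0) = a_1 = 0
y_2 = S_2(0) = a_2 = 3
y_3 = S_3(0) = a_3 = -3
y_4 = S_3(3) = 5
t_q=25/4 is in segment 2 (τ=9/4); S_2(τ)=-571/288

y_0=1 y_1=0 y_2=3 y_3=-3 y_4=5
S(25/4) = -571/288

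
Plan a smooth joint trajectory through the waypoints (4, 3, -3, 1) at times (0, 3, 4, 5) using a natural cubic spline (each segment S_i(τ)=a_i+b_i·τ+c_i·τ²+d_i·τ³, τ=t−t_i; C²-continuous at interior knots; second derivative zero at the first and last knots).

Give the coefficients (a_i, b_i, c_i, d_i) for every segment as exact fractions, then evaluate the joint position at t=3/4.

Δ: Δ0=-1/3, Δ1=-6, Δ2=4
row 1: diag=8, rhs=-34; c'=1/8, d'=-17/4
row 2: denom=4−1·1/8=31/8; d'=(60−1·-17/4)/(31/8)=514/31
back: M2=514/31
back: M1=-17/4−1/8·514/31=-196/31
M: M0=0, M1=-196/31, M2=514/31, M3=0
seg 0: a=4, c=M0/2=0, d=(M1−M0)/(6·3)=-98/279, b=Δ0−h0·(2M0+M1)/6=263/93
seg 1: a=3, c=M1/2=-98/31, d=(M2−M1)/(6·1)=355/93, b=Δ1−h1·(2M1+M2)/6=-619/93
seg 2: a=-3, c=M2/2=257/31, d=(M3−M2)/(6·1)=-257/93, b=Δ2−h2·(2M2+M3)/6=-142/93
t_q=3/4 → seg 0, τ=3/4; S=4+263/93·τ+0·τ²+-98/279·τ³=5925/992

  seg 0: a=4 b=263/93 c=0 d=-98/279
  seg 1: a=3 b=-619/93 c=-98/31 d=355/93
  seg 2: a=-3 b=-142/93 c=257/31 d=-257/93
S(3/4) = 5925/992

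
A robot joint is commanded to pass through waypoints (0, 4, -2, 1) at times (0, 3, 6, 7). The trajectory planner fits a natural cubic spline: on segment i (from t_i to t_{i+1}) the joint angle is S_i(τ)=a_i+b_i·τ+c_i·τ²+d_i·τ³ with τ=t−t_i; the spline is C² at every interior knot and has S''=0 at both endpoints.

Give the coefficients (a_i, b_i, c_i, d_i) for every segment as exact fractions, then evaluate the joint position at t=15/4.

  seg 0: a=0 b=241/87 c=0 d=-125/783
  seg 1: a=4 b=-134/87 c=-125/87 d=335/783
  seg 2: a=-2 b=121/87 c=70/29 d=-70/87
S(15/4) = 4115/1856

Δ: Δ0=4/3, Δ1=-2, Δ2=3
row 1: diag=12, rhs=-20; c'=1/4, d'=-5/3
row 2: denom=8−3·1/4=29/4; d'=(30−3·-5/3)/(29/4)=140/29
back: M2=140/29
back: M1=-5/3−1/4·140/29=-250/87
M: M0=0, M1=-250/87, M2=140/29, M3=0
seg 0: a=0, c=M0/2=0, d=(M1−M0)/(6·3)=-125/783, b=Δ0−h0·(2M0+M1)/6=241/87
seg 1: a=4, c=M1/2=-125/87, d=(M2−M1)/(6·3)=335/783, b=Δ1−h1·(2M1+M2)/6=-134/87
seg 2: a=-2, c=M2/2=70/29, d=(M3−M2)/(6·1)=-70/87, b=Δ2−h2·(2M2+M3)/6=121/87
t_q=15/4 → seg 1, τ=3/4; S=4+-134/87·τ+-125/87·τ²+335/783·τ³=4115/1856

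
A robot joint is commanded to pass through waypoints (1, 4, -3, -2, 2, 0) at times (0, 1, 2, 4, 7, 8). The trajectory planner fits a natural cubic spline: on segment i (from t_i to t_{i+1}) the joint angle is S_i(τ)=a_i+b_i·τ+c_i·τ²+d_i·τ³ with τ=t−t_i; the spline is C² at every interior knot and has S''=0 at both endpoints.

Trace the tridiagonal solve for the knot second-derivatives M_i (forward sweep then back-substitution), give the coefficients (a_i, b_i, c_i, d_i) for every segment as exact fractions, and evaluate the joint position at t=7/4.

Δ: Δ0=3, Δ1=-7, Δ2=1/2, Δ3=4/3, Δ4=-2
row 1: diag=4, rhs=-60; c'=1/4, d'=-15
row 2: denom=6−1·1/4=23/4; d'=(45−1·-15)/(23/4)=240/23
row 3: denom=10−2·8/23=214/23; d'=(5−2·240/23)/(214/23)=-365/214
row 4: denom=8−3·69/214=1505/214; d'=(-20−3·-365/214)/(1505/214)=-91/43
back: M4=-91/43
back: M3=-365/214−69/214·-91/43=-44/43
back: M2=240/23−8/23·-44/43=464/43
back: M1=-15−1/4·464/43=-761/43
M: M0=0, M1=-761/43, M2=464/43, M3=-44/43, M4=-91/43, M5=0
seg 0: a=1, c=M0/2=0, d=(M1−M0)/(6·1)=-761/258, b=Δ0−h0·(2M0+M1)/6=1535/258
seg 1: a=4, c=M1/2=-761/86, d=(M2−M1)/(6·1)=1225/258, b=Δ1−h1·(2M1+M2)/6=-374/129
seg 2: a=-3, c=M2/2=232/43, d=(M3−M2)/(6·2)=-127/129, b=Δ2−h2·(2M2+M3)/6=-1639/258
seg 3: a=-2, c=M3/2=-22/43, d=(M4−M3)/(6·3)=-47/774, b=Δ3−h3·(2M3+M4)/6=881/258
seg 4: a=2, c=M4/2=-91/86, d=(M5−M4)/(6·1)=91/258, b=Δ4−h4·(2M4+M5)/6=-167/129
t_q=7/4 → seg 1, τ=3/4; S=4+-374/129·τ+-761/86·τ²+1225/258·τ³=-6323/5504

  seg 0: a=1 b=1535/258 c=0 d=-761/258
  seg 1: a=4 b=-374/129 c=-761/86 d=1225/258
  seg 2: a=-3 b=-1639/258 c=232/43 d=-127/129
  seg 3: a=-2 b=881/258 c=-22/43 d=-47/774
  seg 4: a=2 b=-167/129 c=-91/86 d=91/258
S(7/4) = -6323/5504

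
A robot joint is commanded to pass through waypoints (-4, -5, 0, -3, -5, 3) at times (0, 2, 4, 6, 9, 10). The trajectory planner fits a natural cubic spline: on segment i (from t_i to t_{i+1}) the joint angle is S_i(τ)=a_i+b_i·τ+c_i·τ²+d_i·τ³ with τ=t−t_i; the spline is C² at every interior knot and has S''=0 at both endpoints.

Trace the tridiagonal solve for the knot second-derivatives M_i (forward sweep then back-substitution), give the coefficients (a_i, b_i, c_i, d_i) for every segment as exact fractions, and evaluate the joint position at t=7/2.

Δ: Δ0=-1/2, Δ1=5/2, Δ2=-3/2, Δ3=-2/3, Δ4=8
row 1: diag=8, rhs=18; c'=1/4, d'=9/4
row 2: denom=8−2·1/4=15/2; d'=(-24−2·9/4)/(15/2)=-19/5
row 3: denom=10−2·4/15=142/15; d'=(5−2·-19/5)/(142/15)=189/142
row 4: denom=8−3·45/142=1001/142; d'=(52−3·189/142)/(1001/142)=6817/1001
back: M4=6817/1001
back: M3=189/142−45/142·6817/1001=-828/1001
back: M2=-19/5−4/15·-828/1001=-3583/1001
back: M1=9/4−1/4·-3583/1001=3148/1001
M: M0=0, M1=3148/1001, M2=-3583/1001, M3=-828/1001, M4=6817/1001, M5=0
seg 0: a=-4, c=M0/2=0, d=(M1−M0)/(6·2)=787/3003, b=Δ0−h0·(2M0+M1)/6=-9299/6006
seg 1: a=-5, c=M1/2=1574/1001, d=(M2−M1)/(6·2)=-6731/12012, b=Δ1−h1·(2M1+M2)/6=9589/6006
seg 2: a=0, c=M2/2=-3583/2002, d=(M3−M2)/(6·2)=2755/12012, b=Δ2−h2·(2M2+M3)/6=997/858
seg 3: a=-3, c=M3/2=-414/1001, d=(M4−M3)/(6·3)=695/1638, b=Δ3−h3·(2M3+M4)/6=-1499/462
seg 4: a=-5, c=M4/2=6817/2002, d=(M5−M4)/(6·1)=-6817/6006, b=Δ4−h4·(2M4+M5)/6=17207/3003
t_q=7/2 → seg 1, τ=3/2; S=-5+9589/6006·τ+1574/1001·τ²+-6731/12012·τ³=-30699/32032

  seg 0: a=-4 b=-9299/6006 c=0 d=787/3003
  seg 1: a=-5 b=9589/6006 c=1574/1001 d=-6731/12012
  seg 2: a=0 b=997/858 c=-3583/2002 d=2755/12012
  seg 3: a=-3 b=-1499/462 c=-414/1001 d=695/1638
  seg 4: a=-5 b=17207/3003 c=6817/2002 d=-6817/6006
S(7/2) = -30699/32032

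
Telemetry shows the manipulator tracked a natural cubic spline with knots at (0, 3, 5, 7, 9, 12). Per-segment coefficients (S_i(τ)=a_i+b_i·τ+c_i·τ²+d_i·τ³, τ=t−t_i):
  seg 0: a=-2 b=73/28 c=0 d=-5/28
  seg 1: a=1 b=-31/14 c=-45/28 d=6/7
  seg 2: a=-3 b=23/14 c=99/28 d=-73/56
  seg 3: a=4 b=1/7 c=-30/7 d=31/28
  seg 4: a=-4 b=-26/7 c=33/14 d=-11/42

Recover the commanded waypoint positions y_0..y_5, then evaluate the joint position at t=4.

y_0=-2 y_1=1 y_2=-3 y_3=4 y_4=-4 y_5=-1
S(4) = -55/28

y_0 = S_0(0) = a_0 = -2
y_1 = S_1(0) = a_1 = 1
y_2 = S_2(0) = a_2 = -3
y_3 = S_3(0) = a_3 = 4
y_4 = S_4(0) = a_4 = -4
y_5 = S_4(3) = -1
t_q=4 is in segment 1 (τ=1); S_1(τ)=-55/28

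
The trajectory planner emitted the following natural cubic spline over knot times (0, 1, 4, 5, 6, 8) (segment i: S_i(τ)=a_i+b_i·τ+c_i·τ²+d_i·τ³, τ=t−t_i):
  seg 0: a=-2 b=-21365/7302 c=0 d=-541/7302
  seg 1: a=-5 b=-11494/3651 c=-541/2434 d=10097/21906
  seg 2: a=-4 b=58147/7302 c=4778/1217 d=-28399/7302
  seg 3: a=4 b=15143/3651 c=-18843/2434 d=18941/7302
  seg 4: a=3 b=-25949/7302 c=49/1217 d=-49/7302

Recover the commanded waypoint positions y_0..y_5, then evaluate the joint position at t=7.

y_0 = S_0(0) = a_0 = -2
y_1 = S_1(0) = a_1 = -5
y_2 = S_2(0) = a_2 = -4
y_3 = S_3(0) = a_3 = 4
y_4 = S_4(0) = a_4 = 3
y_5 = S_4(2) = -4
t_q=7 is in segment 4 (τ=1); S_4(τ)=-633/1217

y_0=-2 y_1=-5 y_2=-4 y_3=4 y_4=3 y_5=-4
S(7) = -633/1217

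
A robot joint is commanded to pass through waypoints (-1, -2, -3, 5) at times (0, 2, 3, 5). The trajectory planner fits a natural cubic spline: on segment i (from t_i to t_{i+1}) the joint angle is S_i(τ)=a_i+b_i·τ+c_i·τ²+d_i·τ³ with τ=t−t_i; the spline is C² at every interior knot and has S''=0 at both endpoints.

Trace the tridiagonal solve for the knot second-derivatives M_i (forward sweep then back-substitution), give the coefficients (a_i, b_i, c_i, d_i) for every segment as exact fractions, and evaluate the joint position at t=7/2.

Δ: Δ0=-1/2, Δ1=-1, Δ2=4
row 1: diag=6, rhs=-3; c'=1/6, d'=-1/2
row 2: denom=6−1·1/6=35/6; d'=(30−1·-1/2)/(35/6)=183/35
back: M2=183/35
back: M1=-1/2−1/6·183/35=-48/35
M: M0=0, M1=-48/35, M2=183/35, M3=0
seg 0: a=-1, c=M0/2=0, d=(M1−M0)/(6·2)=-4/35, b=Δ0−h0·(2M0+M1)/6=-3/70
seg 1: a=-2, c=M1/2=-24/35, d=(M2−M1)/(6·1)=11/10, b=Δ1−h1·(2M1+M2)/6=-99/70
seg 2: a=-3, c=M2/2=183/70, d=(M3−M2)/(6·2)=-61/140, b=Δ2−h2·(2M2+M3)/6=18/35
t_q=7/2 → seg 2, τ=1/2; S=-3+18/35·τ+183/70·τ²+-61/140·τ³=-343/160

  seg 0: a=-1 b=-3/70 c=0 d=-4/35
  seg 1: a=-2 b=-99/70 c=-24/35 d=11/10
  seg 2: a=-3 b=18/35 c=183/70 d=-61/140
S(7/2) = -343/160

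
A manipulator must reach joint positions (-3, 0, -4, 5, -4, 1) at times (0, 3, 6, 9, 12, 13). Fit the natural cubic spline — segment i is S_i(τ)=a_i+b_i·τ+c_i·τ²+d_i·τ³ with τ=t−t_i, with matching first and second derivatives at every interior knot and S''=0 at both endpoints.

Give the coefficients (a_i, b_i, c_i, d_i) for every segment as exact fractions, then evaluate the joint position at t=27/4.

Δ: Δ0=1, Δ1=-4/3, Δ2=3, Δ3=-3, Δ4=5
row 1: diag=12, rhs=-14; c'=1/4, d'=-7/6
row 2: denom=12−3·1/4=45/4; d'=(26−3·-7/6)/(45/4)=118/45
row 3: denom=12−3·4/15=56/5; d'=(-36−3·118/45)/(56/5)=-47/12
row 4: denom=8−3·15/56=403/56; d'=(48−3·-47/12)/(403/56)=3346/403
back: M4=3346/403
back: M3=-47/12−15/56·3346/403=-7424/1209
back: M2=118/45−4/15·-7424/1209=5150/1209
back: M1=-7/6−1/4·5150/1209=-2698/1209
M: M0=0, M1=-2698/1209, M2=5150/1209, M3=-7424/1209, M4=3346/403, M5=0
seg 0: a=-3, c=M0/2=0, d=(M1−M0)/(6·3)=-1349/10881, b=Δ0−h0·(2M0+M1)/6=2558/1209
seg 1: a=0, c=M1/2=-1349/1209, d=(M2−M1)/(6·3)=436/1209, b=Δ1−h1·(2M1+M2)/6=-1489/1209
seg 2: a=-4, c=M2/2=2575/1209, d=(M3−M2)/(6·3)=-6287/10881, b=Δ2−h2·(2M2+M3)/6=2189/1209
seg 3: a=5, c=M3/2=-3712/1209, d=(M4−M3)/(6·3)=8731/10881, b=Δ3−h3·(2M3+M4)/6=-94/93
seg 4: a=-4, c=M4/2=1673/403, d=(M5−M4)/(6·1)=-1673/1209, b=Δ4−h4·(2M4+M5)/6=2699/1209
t_q=27/4 → seg 2, τ=3/4; S=-4+2189/1209·τ+2575/1209·τ²+-6287/10881·τ³=-43531/25792

  seg 0: a=-3 b=2558/1209 c=0 d=-1349/10881
  seg 1: a=0 b=-1489/1209 c=-1349/1209 d=436/1209
  seg 2: a=-4 b=2189/1209 c=2575/1209 d=-6287/10881
  seg 3: a=5 b=-94/93 c=-3712/1209 d=8731/10881
  seg 4: a=-4 b=2699/1209 c=1673/403 d=-1673/1209
S(27/4) = -43531/25792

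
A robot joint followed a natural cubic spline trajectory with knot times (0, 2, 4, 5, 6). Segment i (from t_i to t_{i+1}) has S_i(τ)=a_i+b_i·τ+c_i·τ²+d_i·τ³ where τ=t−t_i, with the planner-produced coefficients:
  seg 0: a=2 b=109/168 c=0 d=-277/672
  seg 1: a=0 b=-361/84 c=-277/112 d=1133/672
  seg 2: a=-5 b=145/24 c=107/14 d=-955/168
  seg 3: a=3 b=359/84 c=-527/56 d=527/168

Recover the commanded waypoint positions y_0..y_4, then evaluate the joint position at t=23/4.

y_0 = S_0(0) = a_0 = 2
y_1 = S_1(0) = a_1 = 0
y_2 = S_2(0) = a_2 = -5
y_3 = S_3(0) = a_3 = 3
y_4 = S_3(1) = 1
t_q=23/4 is in segment 3 (τ=3/4); S_3(τ)=8011/3584

y_0=2 y_1=0 y_2=-5 y_3=3 y_4=1
S(23/4) = 8011/3584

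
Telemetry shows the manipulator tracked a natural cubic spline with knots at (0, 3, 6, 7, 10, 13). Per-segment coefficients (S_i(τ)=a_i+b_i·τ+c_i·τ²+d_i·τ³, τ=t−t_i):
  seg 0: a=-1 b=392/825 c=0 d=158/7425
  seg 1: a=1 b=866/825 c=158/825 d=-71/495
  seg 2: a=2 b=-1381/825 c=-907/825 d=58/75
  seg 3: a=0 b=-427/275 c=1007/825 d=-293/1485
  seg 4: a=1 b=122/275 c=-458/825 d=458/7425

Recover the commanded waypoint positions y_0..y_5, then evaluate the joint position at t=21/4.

y_0 = S_0(0) = a_0 = -1
y_1 = S_1(0) = a_1 = 1
y_2 = S_2(0) = a_2 = 2
y_3 = S_3(0) = a_3 = 0
y_4 = S_4(0) = a_4 = 1
y_5 = S_4(3) = -1
t_q=21/4 is in segment 1 (τ=9/4); S_1(τ)=47477/17600

y_0=-1 y_1=1 y_2=2 y_3=0 y_4=1 y_5=-1
S(21/4) = 47477/17600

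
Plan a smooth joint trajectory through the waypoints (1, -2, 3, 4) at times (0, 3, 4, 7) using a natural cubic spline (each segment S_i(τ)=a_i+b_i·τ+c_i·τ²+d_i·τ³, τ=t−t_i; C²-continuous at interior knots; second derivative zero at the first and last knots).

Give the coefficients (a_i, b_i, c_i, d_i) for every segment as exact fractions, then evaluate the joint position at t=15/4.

  seg 0: a=1 b=-221/63 c=0 d=158/567
  seg 1: a=-2 b=253/63 c=158/63 d=-32/21
  seg 2: a=3 b=281/63 c=-130/63 d=130/567
S(15/4) = 299/168

Δ: Δ0=-1, Δ1=5, Δ2=1/3
row 1: diag=8, rhs=36; c'=1/8, d'=9/2
row 2: denom=8−1·1/8=63/8; d'=(-28−1·9/2)/(63/8)=-260/63
back: M2=-260/63
back: M1=9/2−1/8·-260/63=316/63
M: M0=0, M1=316/63, M2=-260/63, M3=0
seg 0: a=1, c=M0/2=0, d=(M1−M0)/(6·3)=158/567, b=Δ0−h0·(2M0+M1)/6=-221/63
seg 1: a=-2, c=M1/2=158/63, d=(M2−M1)/(6·1)=-32/21, b=Δ1−h1·(2M1+M2)/6=253/63
seg 2: a=3, c=M2/2=-130/63, d=(M3−M2)/(6·3)=130/567, b=Δ2−h2·(2M2+M3)/6=281/63
t_q=15/4 → seg 1, τ=3/4; S=-2+253/63·τ+158/63·τ²+-32/21·τ³=299/168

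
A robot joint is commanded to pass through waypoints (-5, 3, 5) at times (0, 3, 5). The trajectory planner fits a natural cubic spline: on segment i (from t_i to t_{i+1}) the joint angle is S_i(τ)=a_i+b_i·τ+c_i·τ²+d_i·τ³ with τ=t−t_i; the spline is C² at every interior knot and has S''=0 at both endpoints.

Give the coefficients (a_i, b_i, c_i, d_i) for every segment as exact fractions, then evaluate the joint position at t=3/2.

  seg 0: a=-5 b=19/6 c=0 d=-1/18
  seg 1: a=3 b=5/3 c=-1/2 d=1/12
S(3/2) = -7/16

Δ: Δ0=8/3, Δ1=1
row 1: diag=10, rhs=-10; c'=1/5, d'=-1
back: M1=-1
M: M0=0, M1=-1, M2=0
seg 0: a=-5, c=M0/2=0, d=(M1−M0)/(6·3)=-1/18, b=Δ0−h0·(2M0+M1)/6=19/6
seg 1: a=3, c=M1/2=-1/2, d=(M2−M1)/(6·2)=1/12, b=Δ1−h1·(2M1+M2)/6=5/3
t_q=3/2 → seg 0, τ=3/2; S=-5+19/6·τ+0·τ²+-1/18·τ³=-7/16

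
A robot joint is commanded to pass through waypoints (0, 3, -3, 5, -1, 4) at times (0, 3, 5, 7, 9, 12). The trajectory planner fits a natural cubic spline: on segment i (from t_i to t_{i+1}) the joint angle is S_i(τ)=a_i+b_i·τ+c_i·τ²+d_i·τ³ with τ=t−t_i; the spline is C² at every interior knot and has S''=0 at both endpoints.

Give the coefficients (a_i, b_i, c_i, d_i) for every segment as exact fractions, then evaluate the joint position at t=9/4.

  seg 0: a=0 b=1021/336 c=0 d=-685/3024
  seg 1: a=3 b=-517/168 c=-685/336 d=349/336
  seg 2: a=-3 b=69/56 c=1409/336 d=-59/42
  seg 3: a=5 b=193/168 c=-1423/336 d=121/112
  seg 4: a=-1 b=-475/168 c=755/336 d=-755/3024
S(9/4) = 4359/1024

Δ: Δ0=1, Δ1=-3, Δ2=4, Δ3=-3, Δ4=5/3
row 1: diag=10, rhs=-24; c'=1/5, d'=-12/5
row 2: denom=8−2·1/5=38/5; d'=(42−2·-12/5)/(38/5)=117/19
row 3: denom=8−2·5/19=142/19; d'=(-42−2·117/19)/(142/19)=-516/71
row 4: denom=10−2·19/71=672/71; d'=(28−2·-516/71)/(672/71)=755/168
back: M4=755/168
back: M3=-516/71−19/71·755/168=-1423/168
back: M2=117/19−5/19·-1423/168=1409/168
back: M1=-12/5−1/5·1409/168=-685/168
M: M0=0, M1=-685/168, M2=1409/168, M3=-1423/168, M4=755/168, M5=0
seg 0: a=0, c=M0/2=0, d=(M1−M0)/(6·3)=-685/3024, b=Δ0−h0·(2M0+M1)/6=1021/336
seg 1: a=3, c=M1/2=-685/336, d=(M2−M1)/(6·2)=349/336, b=Δ1−h1·(2M1+M2)/6=-517/168
seg 2: a=-3, c=M2/2=1409/336, d=(M3−M2)/(6·2)=-59/42, b=Δ2−h2·(2M2+M3)/6=69/56
seg 3: a=5, c=M3/2=-1423/336, d=(M4−M3)/(6·2)=121/112, b=Δ3−h3·(2M3+M4)/6=193/168
seg 4: a=-1, c=M4/2=755/336, d=(M5−M4)/(6·3)=-755/3024, b=Δ4−h4·(2M4+M5)/6=-475/168
t_q=9/4 → seg 0, τ=9/4; S=0+1021/336·τ+0·τ²+-685/3024·τ³=4359/1024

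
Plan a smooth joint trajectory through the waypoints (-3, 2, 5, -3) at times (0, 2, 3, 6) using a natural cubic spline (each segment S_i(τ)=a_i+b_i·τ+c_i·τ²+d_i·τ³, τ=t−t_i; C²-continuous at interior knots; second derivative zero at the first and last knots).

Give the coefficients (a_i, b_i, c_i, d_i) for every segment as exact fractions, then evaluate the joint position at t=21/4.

  seg 0: a=-3 b=589/282 c=0 d=29/282
  seg 1: a=2 b=937/282 c=29/47 d=-265/282
  seg 2: a=5 b=245/141 c=-207/94 d=23/94
S(21/4) = 3299/6016

Δ: Δ0=5/2, Δ1=3, Δ2=-8/3
row 1: diag=6, rhs=3; c'=1/6, d'=1/2
row 2: denom=8−1·1/6=47/6; d'=(-34−1·1/2)/(47/6)=-207/47
back: M2=-207/47
back: M1=1/2−1/6·-207/47=58/47
M: M0=0, M1=58/47, M2=-207/47, M3=0
seg 0: a=-3, c=M0/2=0, d=(M1−M0)/(6·2)=29/282, b=Δ0−h0·(2M0+M1)/6=589/282
seg 1: a=2, c=M1/2=29/47, d=(M2−M1)/(6·1)=-265/282, b=Δ1−h1·(2M1+M2)/6=937/282
seg 2: a=5, c=M2/2=-207/94, d=(M3−M2)/(6·3)=23/94, b=Δ2−h2·(2M2+M3)/6=245/141
t_q=21/4 → seg 2, τ=9/4; S=5+245/141·τ+-207/94·τ²+23/94·τ³=3299/6016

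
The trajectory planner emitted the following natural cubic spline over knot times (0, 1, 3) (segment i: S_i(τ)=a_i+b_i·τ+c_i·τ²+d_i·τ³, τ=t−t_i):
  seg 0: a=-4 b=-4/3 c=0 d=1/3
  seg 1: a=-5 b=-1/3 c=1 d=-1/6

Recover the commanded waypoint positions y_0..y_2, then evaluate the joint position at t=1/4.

y_0 = S_0(0) = a_0 = -4
y_1 = S_1(0) = a_1 = -5
y_2 = S_1(2) = -3
t_q=1/4 is in segment 0 (τ=1/4); S_0(τ)=-277/64

y_0=-4 y_1=-5 y_2=-3
S(1/4) = -277/64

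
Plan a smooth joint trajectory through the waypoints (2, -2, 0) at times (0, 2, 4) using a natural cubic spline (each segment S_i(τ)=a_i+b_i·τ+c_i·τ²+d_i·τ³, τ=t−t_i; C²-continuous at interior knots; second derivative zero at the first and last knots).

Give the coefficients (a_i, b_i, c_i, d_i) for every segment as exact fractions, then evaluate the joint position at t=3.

Δ: Δ0=-2, Δ1=1
row 1: diag=8, rhs=18; c'=1/4, d'=9/4
back: M1=9/4
M: M0=0, M1=9/4, M2=0
seg 0: a=2, c=M0/2=0, d=(M1−M0)/(6·2)=3/16, b=Δ0−h0·(2M0+M1)/6=-11/4
seg 1: a=-2, c=M1/2=9/8, d=(M2−M1)/(6·2)=-3/16, b=Δ1−h1·(2M1+M2)/6=-1/2
t_q=3 → seg 1, τ=1; S=-2+-1/2·τ+9/8·τ²+-3/16·τ³=-25/16

  seg 0: a=2 b=-11/4 c=0 d=3/16
  seg 1: a=-2 b=-1/2 c=9/8 d=-3/16
S(3) = -25/16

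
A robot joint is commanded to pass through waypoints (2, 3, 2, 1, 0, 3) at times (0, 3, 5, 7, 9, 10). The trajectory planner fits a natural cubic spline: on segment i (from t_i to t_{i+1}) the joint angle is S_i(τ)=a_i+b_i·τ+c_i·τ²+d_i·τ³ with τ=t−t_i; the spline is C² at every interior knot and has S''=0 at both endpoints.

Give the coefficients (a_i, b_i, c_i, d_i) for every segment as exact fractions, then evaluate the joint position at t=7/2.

Δ: Δ0=1/3, Δ1=-1/2, Δ2=-1/2, Δ3=-1/2, Δ4=3
row 1: diag=10, rhs=-5; c'=1/5, d'=-1/2
row 2: denom=8−2·1/5=38/5; d'=(0−2·-1/2)/(38/5)=5/38
row 3: denom=8−2·5/19=142/19; d'=(0−2·5/38)/(142/19)=-5/142
row 4: denom=6−2·19/71=388/71; d'=(21−2·-5/142)/(388/71)=374/97
back: M4=374/97
back: M3=-5/142−19/71·374/97=-207/194
back: M2=5/38−5/19·-207/194=40/97
back: M1=-1/2−1/5·40/97=-113/194
M: M0=0, M1=-113/194, M2=40/97, M3=-207/194, M4=374/97, M5=0
seg 0: a=2, c=M0/2=0, d=(M1−M0)/(6·3)=-113/3492, b=Δ0−h0·(2M0+M1)/6=727/1164
seg 1: a=3, c=M1/2=-113/388, d=(M2−M1)/(6·2)=193/2328, b=Δ1−h1·(2M1+M2)/6=-145/582
seg 2: a=2, c=M2/2=20/97, d=(M3−M2)/(6·2)=-287/2328, b=Δ2−h2·(2M2+M3)/6=-122/291
seg 3: a=1, c=M3/2=-207/388, d=(M4−M3)/(6·2)=955/2328, b=Δ3−h3·(2M3+M4)/6=-625/582
seg 4: a=0, c=M4/2=187/97, d=(M5−M4)/(6·1)=-187/291, b=Δ4−h4·(2M4+M5)/6=499/291
t_q=7/2 → seg 1, τ=1/2; S=3+-145/582·τ+-113/388·τ²+193/2328·τ³=17463/6208

  seg 0: a=2 b=727/1164 c=0 d=-113/3492
  seg 1: a=3 b=-145/582 c=-113/388 d=193/2328
  seg 2: a=2 b=-122/291 c=20/97 d=-287/2328
  seg 3: a=1 b=-625/582 c=-207/388 d=955/2328
  seg 4: a=0 b=499/291 c=187/97 d=-187/291
S(7/2) = 17463/6208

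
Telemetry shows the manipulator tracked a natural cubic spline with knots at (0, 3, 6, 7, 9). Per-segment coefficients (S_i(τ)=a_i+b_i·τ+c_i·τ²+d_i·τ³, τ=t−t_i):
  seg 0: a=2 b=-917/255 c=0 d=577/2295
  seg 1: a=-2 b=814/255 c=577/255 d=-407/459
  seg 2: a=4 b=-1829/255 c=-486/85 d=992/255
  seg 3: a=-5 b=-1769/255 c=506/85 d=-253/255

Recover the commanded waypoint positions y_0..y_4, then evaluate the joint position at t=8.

y_0=2 y_1=-2 y_2=4 y_3=-5 y_4=-3
S(8) = -593/85

y_0 = S_0(0) = a_0 = 2
y_1 = S_1(0) = a_1 = -2
y_2 = S_2(0) = a_2 = 4
y_3 = S_3(0) = a_3 = -5
y_4 = S_3(2) = -3
t_q=8 is in segment 3 (τ=1); S_3(τ)=-593/85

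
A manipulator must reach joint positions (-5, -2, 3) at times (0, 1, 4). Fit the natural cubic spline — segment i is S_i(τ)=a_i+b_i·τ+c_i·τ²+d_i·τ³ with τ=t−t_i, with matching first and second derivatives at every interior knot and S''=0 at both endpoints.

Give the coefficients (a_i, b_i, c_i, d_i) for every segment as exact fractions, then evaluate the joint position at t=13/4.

Δ: Δ0=3, Δ1=5/3
row 1: diag=8, rhs=-8; c'=3/8, d'=-1
back: M1=-1
M: M0=0, M1=-1, M2=0
seg 0: a=-5, c=M0/2=0, d=(M1−M0)/(6·1)=-1/6, b=Δ0−h0·(2M0+M1)/6=19/6
seg 1: a=-2, c=M1/2=-1/2, d=(M2−M1)/(6·3)=1/18, b=Δ1−h1·(2M1+M2)/6=8/3
t_q=13/4 → seg 1, τ=9/4; S=-2+8/3·τ+-1/2·τ²+1/18·τ³=269/128

  seg 0: a=-5 b=19/6 c=0 d=-1/6
  seg 1: a=-2 b=8/3 c=-1/2 d=1/18
S(13/4) = 269/128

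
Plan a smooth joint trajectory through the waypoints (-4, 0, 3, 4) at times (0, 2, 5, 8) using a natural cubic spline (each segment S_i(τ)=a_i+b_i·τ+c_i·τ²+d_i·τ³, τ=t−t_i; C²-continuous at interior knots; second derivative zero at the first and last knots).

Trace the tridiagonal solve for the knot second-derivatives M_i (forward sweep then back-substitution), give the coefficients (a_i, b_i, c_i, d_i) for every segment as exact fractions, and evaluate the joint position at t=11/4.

Δ: Δ0=2, Δ1=1, Δ2=1/3
row 1: diag=10, rhs=-6; c'=3/10, d'=-3/5
row 2: denom=12−3·3/10=111/10; d'=(-4−3·-3/5)/(111/10)=-22/111
back: M2=-22/111
back: M1=-3/5−3/10·-22/111=-20/37
M: M0=0, M1=-20/37, M2=-22/111, M3=0
seg 0: a=-4, c=M0/2=0, d=(M1−M0)/(6·2)=-5/111, b=Δ0−h0·(2M0+M1)/6=242/111
seg 1: a=0, c=M1/2=-10/37, d=(M2−M1)/(6·3)=19/999, b=Δ1−h1·(2M1+M2)/6=182/111
seg 2: a=3, c=M2/2=-11/111, d=(M3−M2)/(6·3)=11/999, b=Δ2−h2·(2M2+M3)/6=59/111
t_q=11/4 → seg 1, τ=3/4; S=0+182/111·τ+-10/37·τ²+19/999·τ³=2571/2368

  seg 0: a=-4 b=242/111 c=0 d=-5/111
  seg 1: a=0 b=182/111 c=-10/37 d=19/999
  seg 2: a=3 b=59/111 c=-11/111 d=11/999
S(11/4) = 2571/2368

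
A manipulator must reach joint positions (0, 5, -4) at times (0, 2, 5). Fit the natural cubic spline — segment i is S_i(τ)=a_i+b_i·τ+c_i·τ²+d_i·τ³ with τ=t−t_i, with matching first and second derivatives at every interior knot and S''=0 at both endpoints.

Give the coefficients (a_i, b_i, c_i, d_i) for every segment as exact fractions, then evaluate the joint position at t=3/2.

Δ: Δ0=5/2, Δ1=-3
row 1: diag=10, rhs=-33; c'=3/10, d'=-33/10
back: M1=-33/10
M: M0=0, M1=-33/10, M2=0
seg 0: a=0, c=M0/2=0, d=(M1−M0)/(6·2)=-11/40, b=Δ0−h0·(2M0+M1)/6=18/5
seg 1: a=5, c=M1/2=-33/20, d=(M2−M1)/(6·3)=11/60, b=Δ1−h1·(2M1+M2)/6=3/10
t_q=3/2 → seg 0, τ=3/2; S=0+18/5·τ+0·τ²+-11/40·τ³=1431/320

  seg 0: a=0 b=18/5 c=0 d=-11/40
  seg 1: a=5 b=3/10 c=-33/20 d=11/60
S(3/2) = 1431/320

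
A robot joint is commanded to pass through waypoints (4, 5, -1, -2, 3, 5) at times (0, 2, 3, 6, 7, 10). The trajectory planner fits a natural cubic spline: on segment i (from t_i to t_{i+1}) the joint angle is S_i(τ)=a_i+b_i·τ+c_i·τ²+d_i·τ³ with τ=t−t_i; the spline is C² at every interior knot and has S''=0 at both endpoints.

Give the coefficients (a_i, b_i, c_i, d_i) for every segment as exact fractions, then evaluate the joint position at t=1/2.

Δ: Δ0=1/2, Δ1=-6, Δ2=-1/3, Δ3=5, Δ4=2/3
row 1: diag=6, rhs=-39; c'=1/6, d'=-13/2
row 2: denom=8−1·1/6=47/6; d'=(34−1·-13/2)/(47/6)=243/47
row 3: denom=8−3·18/47=322/47; d'=(32−3·243/47)/(322/47)=775/322
row 4: denom=8−1·47/322=2529/322; d'=(-26−1·775/322)/(2529/322)=-3049/843
back: M4=-3049/843
back: M3=775/322−47/322·-3049/843=2474/843
back: M2=243/47−18/47·2474/843=1137/281
back: M1=-13/2−1/6·1137/281=-2016/281
M: M0=0, M1=-2016/281, M2=1137/281, M3=2474/843, M4=-3049/843, M5=0
seg 0: a=4, c=M0/2=0, d=(M1−M0)/(6·2)=-168/281, b=Δ0−h0·(2M0+M1)/6=1625/562
seg 1: a=5, c=M1/2=-1008/281, d=(M2−M1)/(6·1)=1051/562, b=Δ1−h1·(2M1+M2)/6=-2407/562
seg 2: a=-1, c=M2/2=1137/562, d=(M3−M2)/(6·3)=-937/15174, b=Δ2−h2·(2M2+M3)/6=-1643/281
seg 3: a=-2, c=M3/2=1237/843, d=(M4−M3)/(6·1)=-1841/1686, b=Δ3−h3·(2M3+M4)/6=2599/562
seg 4: a=3, c=M4/2=-3049/1686, d=(M5−M4)/(6·3)=3049/15174, b=Δ4−h4·(2M4+M5)/6=3611/843
t_q=1/2 → seg 0, τ=1/2; S=4+1625/562·τ+0·τ²+-168/281·τ³=6037/1124

  seg 0: a=4 b=1625/562 c=0 d=-168/281
  seg 1: a=5 b=-2407/562 c=-1008/281 d=1051/562
  seg 2: a=-1 b=-1643/281 c=1137/562 d=-937/15174
  seg 3: a=-2 b=2599/562 c=1237/843 d=-1841/1686
  seg 4: a=3 b=3611/843 c=-3049/1686 d=3049/15174
S(1/2) = 6037/1124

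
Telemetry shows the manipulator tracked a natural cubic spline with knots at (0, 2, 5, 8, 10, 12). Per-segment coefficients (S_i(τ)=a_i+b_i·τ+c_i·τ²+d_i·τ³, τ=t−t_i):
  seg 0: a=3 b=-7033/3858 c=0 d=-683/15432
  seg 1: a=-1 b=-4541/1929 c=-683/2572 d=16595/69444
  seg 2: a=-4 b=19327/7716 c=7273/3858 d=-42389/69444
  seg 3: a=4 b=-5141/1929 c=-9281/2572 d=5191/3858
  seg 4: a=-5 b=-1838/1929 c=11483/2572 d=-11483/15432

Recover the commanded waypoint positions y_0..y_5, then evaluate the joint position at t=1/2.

y_0=3 y_1=-1 y_2=-4 y_3=4 y_4=-5 y_5=5
S(1/2) = 85719/41152

y_0 = S_0(0) = a_0 = 3
y_1 = S_1(0) = a_1 = -1
y_2 = S_2(0) = a_2 = -4
y_3 = S_3(0) = a_3 = 4
y_4 = S_4(0) = a_4 = -5
y_5 = S_4(2) = 5
t_q=1/2 is in segment 0 (τ=1/2); S_0(τ)=85719/41152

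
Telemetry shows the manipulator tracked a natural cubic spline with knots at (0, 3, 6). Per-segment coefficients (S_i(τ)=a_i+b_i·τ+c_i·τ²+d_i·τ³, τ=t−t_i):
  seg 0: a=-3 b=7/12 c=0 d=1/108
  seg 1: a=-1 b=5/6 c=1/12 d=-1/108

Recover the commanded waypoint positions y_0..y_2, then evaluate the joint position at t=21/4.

y_0=-3 y_1=-1 y_2=2
S(21/4) = 305/256

y_0 = S_0(0) = a_0 = -3
y_1 = S_1(0) = a_1 = -1
y_2 = S_1(3) = 2
t_q=21/4 is in segment 1 (τ=9/4); S_1(τ)=305/256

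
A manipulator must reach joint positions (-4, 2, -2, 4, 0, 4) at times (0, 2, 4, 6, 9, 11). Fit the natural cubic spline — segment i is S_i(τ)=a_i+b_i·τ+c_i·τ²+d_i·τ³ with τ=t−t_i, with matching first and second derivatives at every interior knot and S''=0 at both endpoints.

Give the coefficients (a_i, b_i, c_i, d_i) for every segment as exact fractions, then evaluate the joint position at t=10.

Δ: Δ0=3, Δ1=-2, Δ2=3, Δ3=-4/3, Δ4=2
row 1: diag=8, rhs=-30; c'=1/4, d'=-15/4
row 2: denom=8−2·1/4=15/2; d'=(30−2·-15/4)/(15/2)=5
row 3: denom=10−2·4/15=142/15; d'=(-26−2·5)/(142/15)=-270/71
row 4: denom=10−3·45/142=1285/142; d'=(20−3·-270/71)/(1285/142)=892/257
back: M4=892/257
back: M3=-270/71−45/142·892/257=-1260/257
back: M2=5−4/15·-1260/257=1621/257
back: M1=-15/4−1/4·1621/257=-1369/257
M: M0=0, M1=-1369/257, M2=1621/257, M3=-1260/257, M4=892/257, M5=0
seg 0: a=-4, c=M0/2=0, d=(M1−M0)/(6·2)=-1369/3084, b=Δ0−h0·(2M0+M1)/6=3682/771
seg 1: a=2, c=M1/2=-1369/514, d=(M2−M1)/(6·2)=1495/1542, b=Δ1−h1·(2M1+M2)/6=-425/771
seg 2: a=-2, c=M2/2=1621/514, d=(M3−M2)/(6·2)=-2881/3084, b=Δ2−h2·(2M2+M3)/6=331/771
seg 3: a=4, c=M3/2=-630/257, d=(M4−M3)/(6·3)=1076/2313, b=Δ3−h3·(2M3+M4)/6=1414/771
seg 4: a=0, c=M4/2=446/257, d=(M5−M4)/(6·2)=-223/771, b=Δ4−h4·(2M4+M5)/6=-242/771
t_q=10 → seg 4, τ=1; S=0+-242/771·τ+446/257·τ²+-223/771·τ³=291/257

  seg 0: a=-4 b=3682/771 c=0 d=-1369/3084
  seg 1: a=2 b=-425/771 c=-1369/514 d=1495/1542
  seg 2: a=-2 b=331/771 c=1621/514 d=-2881/3084
  seg 3: a=4 b=1414/771 c=-630/257 d=1076/2313
  seg 4: a=0 b=-242/771 c=446/257 d=-223/771
S(10) = 291/257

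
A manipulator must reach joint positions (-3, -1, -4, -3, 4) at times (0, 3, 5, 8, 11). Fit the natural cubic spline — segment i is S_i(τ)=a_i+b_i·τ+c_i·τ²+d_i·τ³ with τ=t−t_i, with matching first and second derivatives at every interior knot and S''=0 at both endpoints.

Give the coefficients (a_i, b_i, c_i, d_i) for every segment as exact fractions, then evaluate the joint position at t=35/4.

Δ: Δ0=2/3, Δ1=-3/2, Δ2=1/3, Δ3=7/3
row 1: diag=10, rhs=-13; c'=1/5, d'=-13/10
row 2: denom=10−2·1/5=48/5; d'=(11−2·-13/10)/(48/5)=17/12
row 3: denom=12−3·5/16=177/16; d'=(12−3·17/12)/(177/16)=124/177
back: M3=124/177
back: M2=17/12−5/16·124/177=212/177
back: M1=-13/10−1/5·212/177=-545/354
M: M0=0, M1=-545/354, M2=212/177, M3=124/177, M4=0
seg 0: a=-3, c=M0/2=0, d=(M1−M0)/(6·3)=-545/6372, b=Δ0−h0·(2M0+M1)/6=339/236
seg 1: a=-1, c=M1/2=-545/708, d=(M2−M1)/(6·2)=323/1416, b=Δ1−h1·(2M1+M2)/6=-103/118
seg 2: a=-4, c=M2/2=106/177, d=(M3−M2)/(6·3)=-44/1593, b=Δ2−h2·(2M2+M3)/6=-215/177
seg 3: a=-3, c=M3/2=62/177, d=(M4−M3)/(6·3)=-62/1593, b=Δ3−h3·(2M3+M4)/6=289/177
t_q=35/4 → seg 3, τ=3/4; S=-3+289/177·τ+62/177·τ²+-62/1593·τ³=-3011/1888

  seg 0: a=-3 b=339/236 c=0 d=-545/6372
  seg 1: a=-1 b=-103/118 c=-545/708 d=323/1416
  seg 2: a=-4 b=-215/177 c=106/177 d=-44/1593
  seg 3: a=-3 b=289/177 c=62/177 d=-62/1593
S(35/4) = -3011/1888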